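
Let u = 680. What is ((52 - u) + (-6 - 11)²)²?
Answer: 114921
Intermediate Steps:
((52 - u) + (-6 - 11)²)² = ((52 - 1*680) + (-6 - 11)²)² = ((52 - 680) + (-17)²)² = (-628 + 289)² = (-339)² = 114921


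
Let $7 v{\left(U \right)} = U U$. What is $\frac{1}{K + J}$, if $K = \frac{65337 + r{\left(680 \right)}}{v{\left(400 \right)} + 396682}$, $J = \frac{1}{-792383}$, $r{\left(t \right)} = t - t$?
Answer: $\frac{2327049792442}{362400559723} \approx 6.4212$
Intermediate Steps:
$r{\left(t \right)} = 0$
$v{\left(U \right)} = \frac{U^{2}}{7}$ ($v{\left(U \right)} = \frac{U U}{7} = \frac{U^{2}}{7}$)
$J = - \frac{1}{792383} \approx -1.262 \cdot 10^{-6}$
$K = \frac{457359}{2936774}$ ($K = \frac{65337 + 0}{\frac{400^{2}}{7} + 396682} = \frac{65337}{\frac{1}{7} \cdot 160000 + 396682} = \frac{65337}{\frac{160000}{7} + 396682} = \frac{65337}{\frac{2936774}{7}} = 65337 \cdot \frac{7}{2936774} = \frac{457359}{2936774} \approx 0.15574$)
$\frac{1}{K + J} = \frac{1}{\frac{457359}{2936774} - \frac{1}{792383}} = \frac{1}{\frac{362400559723}{2327049792442}} = \frac{2327049792442}{362400559723}$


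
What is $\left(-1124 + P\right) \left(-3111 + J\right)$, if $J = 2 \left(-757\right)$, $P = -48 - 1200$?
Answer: $10970500$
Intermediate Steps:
$P = -1248$ ($P = -48 - 1200 = -1248$)
$J = -1514$
$\left(-1124 + P\right) \left(-3111 + J\right) = \left(-1124 - 1248\right) \left(-3111 - 1514\right) = \left(-2372\right) \left(-4625\right) = 10970500$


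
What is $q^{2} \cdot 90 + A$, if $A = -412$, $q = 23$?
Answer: $47198$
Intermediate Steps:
$q^{2} \cdot 90 + A = 23^{2} \cdot 90 - 412 = 529 \cdot 90 - 412 = 47610 - 412 = 47198$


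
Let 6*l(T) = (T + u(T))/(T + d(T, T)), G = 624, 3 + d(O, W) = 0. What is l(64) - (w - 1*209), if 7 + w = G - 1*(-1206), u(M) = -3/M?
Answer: -37802243/23424 ≈ -1613.8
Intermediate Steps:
d(O, W) = -3 (d(O, W) = -3 + 0 = -3)
l(T) = (T - 3/T)/(6*(-3 + T)) (l(T) = ((T - 3/T)/(T - 3))/6 = ((T - 3/T)/(-3 + T))/6 = (T - 3/T)/(6*(-3 + T)))
w = 1823 (w = -7 + (624 - 1*(-1206)) = -7 + (624 + 1206) = -7 + 1830 = 1823)
l(64) - (w - 1*209) = (⅙)*(-3 + 64²)/(64*(-3 + 64)) - (1823 - 1*209) = (⅙)*(1/64)*(-3 + 4096)/61 - (1823 - 209) = (⅙)*(1/64)*(1/61)*4093 - 1*1614 = 4093/23424 - 1614 = -37802243/23424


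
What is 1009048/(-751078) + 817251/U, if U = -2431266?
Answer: -511180556891/304345067458 ≈ -1.6796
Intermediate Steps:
1009048/(-751078) + 817251/U = 1009048/(-751078) + 817251/(-2431266) = 1009048*(-1/751078) + 817251*(-1/2431266) = -504524/375539 - 272417/810422 = -511180556891/304345067458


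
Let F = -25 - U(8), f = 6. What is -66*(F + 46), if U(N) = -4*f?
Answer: -2970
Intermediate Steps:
U(N) = -24 (U(N) = -4*6 = -24)
F = -1 (F = -25 - 1*(-24) = -25 + 24 = -1)
-66*(F + 46) = -66*(-1 + 46) = -66*45 = -2970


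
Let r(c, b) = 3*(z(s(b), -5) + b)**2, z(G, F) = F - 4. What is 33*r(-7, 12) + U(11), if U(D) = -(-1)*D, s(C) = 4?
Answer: 902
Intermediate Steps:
z(G, F) = -4 + F
U(D) = D
r(c, b) = 3*(-9 + b)**2 (r(c, b) = 3*((-4 - 5) + b)**2 = 3*(-9 + b)**2)
33*r(-7, 12) + U(11) = 33*(3*(-9 + 12)**2) + 11 = 33*(3*3**2) + 11 = 33*(3*9) + 11 = 33*27 + 11 = 891 + 11 = 902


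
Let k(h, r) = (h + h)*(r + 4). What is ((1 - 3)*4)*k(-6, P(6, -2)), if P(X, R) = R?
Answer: 192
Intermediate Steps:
k(h, r) = 2*h*(4 + r) (k(h, r) = (2*h)*(4 + r) = 2*h*(4 + r))
((1 - 3)*4)*k(-6, P(6, -2)) = ((1 - 3)*4)*(2*(-6)*(4 - 2)) = (-2*4)*(2*(-6)*2) = -8*(-24) = 192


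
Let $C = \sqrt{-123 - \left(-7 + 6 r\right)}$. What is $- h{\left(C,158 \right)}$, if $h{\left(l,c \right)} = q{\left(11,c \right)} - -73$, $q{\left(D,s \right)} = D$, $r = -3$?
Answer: $-84$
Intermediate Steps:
$C = 7 i \sqrt{2}$ ($C = \sqrt{-123 + \left(7 - -18\right)} = \sqrt{-123 + \left(7 + 18\right)} = \sqrt{-123 + 25} = \sqrt{-98} = 7 i \sqrt{2} \approx 9.8995 i$)
$h{\left(l,c \right)} = 84$ ($h{\left(l,c \right)} = 11 - -73 = 11 + 73 = 84$)
$- h{\left(C,158 \right)} = \left(-1\right) 84 = -84$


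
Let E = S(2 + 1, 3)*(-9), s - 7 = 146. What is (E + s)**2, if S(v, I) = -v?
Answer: 32400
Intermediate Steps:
s = 153 (s = 7 + 146 = 153)
E = 27 (E = -(2 + 1)*(-9) = -1*3*(-9) = -3*(-9) = 27)
(E + s)**2 = (27 + 153)**2 = 180**2 = 32400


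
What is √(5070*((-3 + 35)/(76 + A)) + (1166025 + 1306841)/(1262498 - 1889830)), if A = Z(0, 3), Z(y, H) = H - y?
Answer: √1258593606709197662/24779614 ≈ 45.274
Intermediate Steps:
A = 3 (A = 3 - 1*0 = 3 + 0 = 3)
√(5070*((-3 + 35)/(76 + A)) + (1166025 + 1306841)/(1262498 - 1889830)) = √(5070*((-3 + 35)/(76 + 3)) + (1166025 + 1306841)/(1262498 - 1889830)) = √(5070*(32/79) + 2472866/(-627332)) = √(5070*(32*(1/79)) + 2472866*(-1/627332)) = √(5070*(32/79) - 1236433/313666) = √(162240/79 - 1236433/313666) = √(50791493633/24779614) = √1258593606709197662/24779614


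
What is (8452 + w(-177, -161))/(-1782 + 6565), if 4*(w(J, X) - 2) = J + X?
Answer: 16739/9566 ≈ 1.7498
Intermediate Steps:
w(J, X) = 2 + J/4 + X/4 (w(J, X) = 2 + (J + X)/4 = 2 + (J/4 + X/4) = 2 + J/4 + X/4)
(8452 + w(-177, -161))/(-1782 + 6565) = (8452 + (2 + (¼)*(-177) + (¼)*(-161)))/(-1782 + 6565) = (8452 + (2 - 177/4 - 161/4))/4783 = (8452 - 165/2)*(1/4783) = (16739/2)*(1/4783) = 16739/9566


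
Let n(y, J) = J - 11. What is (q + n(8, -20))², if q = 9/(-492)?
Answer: 25877569/26896 ≈ 962.13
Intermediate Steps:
n(y, J) = -11 + J
q = -3/164 (q = 9*(-1/492) = -3/164 ≈ -0.018293)
(q + n(8, -20))² = (-3/164 + (-11 - 20))² = (-3/164 - 31)² = (-5087/164)² = 25877569/26896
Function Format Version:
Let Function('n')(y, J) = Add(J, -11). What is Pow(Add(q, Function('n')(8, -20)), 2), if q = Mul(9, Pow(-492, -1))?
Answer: Rational(25877569, 26896) ≈ 962.13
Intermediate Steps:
Function('n')(y, J) = Add(-11, J)
q = Rational(-3, 164) (q = Mul(9, Rational(-1, 492)) = Rational(-3, 164) ≈ -0.018293)
Pow(Add(q, Function('n')(8, -20)), 2) = Pow(Add(Rational(-3, 164), Add(-11, -20)), 2) = Pow(Add(Rational(-3, 164), -31), 2) = Pow(Rational(-5087, 164), 2) = Rational(25877569, 26896)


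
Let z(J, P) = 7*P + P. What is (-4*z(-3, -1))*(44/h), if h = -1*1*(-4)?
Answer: 352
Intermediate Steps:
z(J, P) = 8*P
h = 4 (h = -1*(-4) = 4)
(-4*z(-3, -1))*(44/h) = (-32*(-1))*(44/4) = (-4*(-8))*(44*(¼)) = 32*11 = 352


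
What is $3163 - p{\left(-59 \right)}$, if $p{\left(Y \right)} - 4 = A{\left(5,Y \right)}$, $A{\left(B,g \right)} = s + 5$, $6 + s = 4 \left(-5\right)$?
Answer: $3180$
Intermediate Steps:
$s = -26$ ($s = -6 + 4 \left(-5\right) = -6 - 20 = -26$)
$A{\left(B,g \right)} = -21$ ($A{\left(B,g \right)} = -26 + 5 = -21$)
$p{\left(Y \right)} = -17$ ($p{\left(Y \right)} = 4 - 21 = -17$)
$3163 - p{\left(-59 \right)} = 3163 - -17 = 3163 + 17 = 3180$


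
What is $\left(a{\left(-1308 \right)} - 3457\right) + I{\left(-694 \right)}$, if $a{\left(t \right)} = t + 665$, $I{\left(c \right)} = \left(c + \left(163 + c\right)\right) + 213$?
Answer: $-5112$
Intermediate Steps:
$I{\left(c \right)} = 376 + 2 c$ ($I{\left(c \right)} = \left(163 + 2 c\right) + 213 = 376 + 2 c$)
$a{\left(t \right)} = 665 + t$
$\left(a{\left(-1308 \right)} - 3457\right) + I{\left(-694 \right)} = \left(\left(665 - 1308\right) - 3457\right) + \left(376 + 2 \left(-694\right)\right) = \left(-643 - 3457\right) + \left(376 - 1388\right) = -4100 - 1012 = -5112$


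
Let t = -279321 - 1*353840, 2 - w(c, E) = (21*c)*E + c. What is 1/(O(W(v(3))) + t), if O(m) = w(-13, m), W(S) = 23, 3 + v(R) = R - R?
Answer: -1/626867 ≈ -1.5952e-6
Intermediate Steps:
v(R) = -3 (v(R) = -3 + (R - R) = -3 + 0 = -3)
w(c, E) = 2 - c - 21*E*c (w(c, E) = 2 - ((21*c)*E + c) = 2 - (21*E*c + c) = 2 - (c + 21*E*c) = 2 + (-c - 21*E*c) = 2 - c - 21*E*c)
O(m) = 15 + 273*m (O(m) = 2 - 1*(-13) - 21*m*(-13) = 2 + 13 + 273*m = 15 + 273*m)
t = -633161 (t = -279321 - 353840 = -633161)
1/(O(W(v(3))) + t) = 1/((15 + 273*23) - 633161) = 1/((15 + 6279) - 633161) = 1/(6294 - 633161) = 1/(-626867) = -1/626867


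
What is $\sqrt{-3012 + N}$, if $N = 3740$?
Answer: $2 \sqrt{182} \approx 26.981$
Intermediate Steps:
$\sqrt{-3012 + N} = \sqrt{-3012 + 3740} = \sqrt{728} = 2 \sqrt{182}$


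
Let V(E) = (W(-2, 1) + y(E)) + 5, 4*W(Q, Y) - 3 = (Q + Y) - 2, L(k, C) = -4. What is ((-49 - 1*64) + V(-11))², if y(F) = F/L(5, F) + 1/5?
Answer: 4414201/400 ≈ 11036.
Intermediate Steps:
W(Q, Y) = ¼ + Q/4 + Y/4 (W(Q, Y) = ¾ + ((Q + Y) - 2)/4 = ¾ + (-2 + Q + Y)/4 = ¾ + (-½ + Q/4 + Y/4) = ¼ + Q/4 + Y/4)
y(F) = ⅕ - F/4 (y(F) = F/(-4) + 1/5 = F*(-¼) + 1*(⅕) = -F/4 + ⅕ = ⅕ - F/4)
V(E) = 26/5 - E/4 (V(E) = ((¼ + (¼)*(-2) + (¼)*1) + (⅕ - E/4)) + 5 = ((¼ - ½ + ¼) + (⅕ - E/4)) + 5 = (0 + (⅕ - E/4)) + 5 = (⅕ - E/4) + 5 = 26/5 - E/4)
((-49 - 1*64) + V(-11))² = ((-49 - 1*64) + (26/5 - ¼*(-11)))² = ((-49 - 64) + (26/5 + 11/4))² = (-113 + 159/20)² = (-2101/20)² = 4414201/400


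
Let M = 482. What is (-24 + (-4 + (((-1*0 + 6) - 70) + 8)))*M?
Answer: -40488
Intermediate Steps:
(-24 + (-4 + (((-1*0 + 6) - 70) + 8)))*M = (-24 + (-4 + (((-1*0 + 6) - 70) + 8)))*482 = (-24 + (-4 + (((0 + 6) - 70) + 8)))*482 = (-24 + (-4 + ((6 - 70) + 8)))*482 = (-24 + (-4 + (-64 + 8)))*482 = (-24 + (-4 - 56))*482 = (-24 - 60)*482 = -84*482 = -40488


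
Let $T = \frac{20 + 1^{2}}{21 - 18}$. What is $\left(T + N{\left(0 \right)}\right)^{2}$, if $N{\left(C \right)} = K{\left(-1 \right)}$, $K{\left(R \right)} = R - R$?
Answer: $49$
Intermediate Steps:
$K{\left(R \right)} = 0$
$N{\left(C \right)} = 0$
$T = 7$ ($T = \frac{20 + 1}{3} = 21 \cdot \frac{1}{3} = 7$)
$\left(T + N{\left(0 \right)}\right)^{2} = \left(7 + 0\right)^{2} = 7^{2} = 49$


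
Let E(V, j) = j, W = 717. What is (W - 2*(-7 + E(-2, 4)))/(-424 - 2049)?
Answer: -723/2473 ≈ -0.29236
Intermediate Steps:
(W - 2*(-7 + E(-2, 4)))/(-424 - 2049) = (717 - 2*(-7 + 4))/(-424 - 2049) = (717 - 2*(-3))/(-2473) = (717 + 6)*(-1/2473) = 723*(-1/2473) = -723/2473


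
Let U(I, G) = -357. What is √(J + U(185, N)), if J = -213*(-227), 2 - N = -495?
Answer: √47994 ≈ 219.08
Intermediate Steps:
N = 497 (N = 2 - 1*(-495) = 2 + 495 = 497)
J = 48351
√(J + U(185, N)) = √(48351 - 357) = √47994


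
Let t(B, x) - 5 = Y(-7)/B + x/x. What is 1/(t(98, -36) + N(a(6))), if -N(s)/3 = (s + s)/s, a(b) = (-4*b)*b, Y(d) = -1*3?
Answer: -98/3 ≈ -32.667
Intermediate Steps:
Y(d) = -3
a(b) = -4*b²
t(B, x) = 6 - 3/B (t(B, x) = 5 + (-3/B + x/x) = 5 + (-3/B + 1) = 5 + (1 - 3/B) = 6 - 3/B)
N(s) = -6 (N(s) = -3*(s + s)/s = -3*2*s/s = -3*2 = -6)
1/(t(98, -36) + N(a(6))) = 1/((6 - 3/98) - 6) = 1/(585/98 - 6) = 1/(-3/98) = -98/3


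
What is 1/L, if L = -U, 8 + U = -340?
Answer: 1/348 ≈ 0.0028736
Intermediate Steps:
U = -348 (U = -8 - 340 = -348)
L = 348 (L = -1*(-348) = 348)
1/L = 1/348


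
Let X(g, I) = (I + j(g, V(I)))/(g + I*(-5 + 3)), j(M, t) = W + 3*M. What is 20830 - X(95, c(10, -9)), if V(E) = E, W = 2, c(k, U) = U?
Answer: 2353512/113 ≈ 20828.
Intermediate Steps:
j(M, t) = 2 + 3*M
X(g, I) = (2 + I + 3*g)/(g - 2*I) (X(g, I) = (I + (2 + 3*g))/(g + I*(-5 + 3)) = (2 + I + 3*g)/(g + I*(-2)) = (2 + I + 3*g)/(g - 2*I))
20830 - X(95, c(10, -9)) = 20830 - (2 - 9 + 3*95)/(95 - 2*(-9)) = 20830 - (2 - 9 + 285)/(95 + 18) = 20830 - 278/113 = 2353512/113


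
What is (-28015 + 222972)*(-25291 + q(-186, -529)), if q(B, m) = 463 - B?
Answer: -4804130394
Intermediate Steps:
(-28015 + 222972)*(-25291 + q(-186, -529)) = (-28015 + 222972)*(-25291 + (463 - 1*(-186))) = 194957*(-25291 + (463 + 186)) = 194957*(-25291 + 649) = 194957*(-24642) = -4804130394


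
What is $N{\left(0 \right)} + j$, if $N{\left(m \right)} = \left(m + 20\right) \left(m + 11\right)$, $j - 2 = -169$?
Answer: $53$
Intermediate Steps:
$j = -167$ ($j = 2 - 169 = -167$)
$N{\left(m \right)} = \left(11 + m\right) \left(20 + m\right)$ ($N{\left(m \right)} = \left(20 + m\right) \left(11 + m\right) = \left(11 + m\right) \left(20 + m\right)$)
$N{\left(0 \right)} + j = \left(220 + 0^{2} + 31 \cdot 0\right) - 167 = \left(220 + 0 + 0\right) - 167 = 220 - 167 = 53$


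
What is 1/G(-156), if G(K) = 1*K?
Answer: -1/156 ≈ -0.0064103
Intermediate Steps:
G(K) = K
1/G(-156) = 1/(-156) = -1/156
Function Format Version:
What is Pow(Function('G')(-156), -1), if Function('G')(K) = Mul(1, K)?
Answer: Rational(-1, 156) ≈ -0.0064103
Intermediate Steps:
Function('G')(K) = K
Pow(Function('G')(-156), -1) = Pow(-156, -1) = Rational(-1, 156)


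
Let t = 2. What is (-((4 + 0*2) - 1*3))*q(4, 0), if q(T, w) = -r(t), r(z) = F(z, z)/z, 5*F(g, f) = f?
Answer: ⅕ ≈ 0.20000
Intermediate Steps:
F(g, f) = f/5
r(z) = ⅕ (r(z) = (z/5)/z = ⅕)
q(T, w) = -⅕ (q(T, w) = -1*⅕ = -⅕)
(-((4 + 0*2) - 1*3))*q(4, 0) = -((4 + 0*2) - 1*3)*(-⅕) = -((4 + 0) - 3)*(-⅕) = -(4 - 3)*(-⅕) = -1*1*(-⅕) = -1*(-⅕) = ⅕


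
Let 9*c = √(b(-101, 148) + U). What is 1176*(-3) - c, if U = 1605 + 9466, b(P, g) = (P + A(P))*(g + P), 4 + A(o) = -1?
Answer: -3528 - √6089/9 ≈ -3536.7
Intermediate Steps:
A(o) = -5 (A(o) = -4 - 1 = -5)
b(P, g) = (-5 + P)*(P + g) (b(P, g) = (P - 5)*(g + P) = (-5 + P)*(P + g))
U = 11071
c = √6089/9 (c = √(((-101)² - 5*(-101) - 5*148 - 101*148) + 11071)/9 = √((10201 + 505 - 740 - 14948) + 11071)/9 = √(-4982 + 11071)/9 = √6089/9 ≈ 8.6702)
1176*(-3) - c = 1176*(-3) - √6089/9 = -3528 - √6089/9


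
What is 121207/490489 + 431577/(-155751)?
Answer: -64268553232/25464717413 ≈ -2.5238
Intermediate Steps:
121207/490489 + 431577/(-155751) = 121207*(1/490489) + 431577*(-1/155751) = 121207/490489 - 143859/51917 = -64268553232/25464717413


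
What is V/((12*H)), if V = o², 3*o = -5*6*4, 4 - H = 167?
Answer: -400/489 ≈ -0.81800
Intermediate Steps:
H = -163 (H = 4 - 1*167 = 4 - 167 = -163)
o = -40 (o = (-5*6*4)/3 = (-30*4)/3 = (⅓)*(-120) = -40)
V = 1600 (V = (-40)² = 1600)
V/((12*H)) = 1600/((12*(-163))) = 1600/(-1956) = 1600*(-1/1956) = -400/489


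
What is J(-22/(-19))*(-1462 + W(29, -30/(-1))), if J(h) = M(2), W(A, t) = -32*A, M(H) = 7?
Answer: -16730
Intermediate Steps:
J(h) = 7
J(-22/(-19))*(-1462 + W(29, -30/(-1))) = 7*(-1462 - 32*29) = 7*(-1462 - 928) = 7*(-2390) = -16730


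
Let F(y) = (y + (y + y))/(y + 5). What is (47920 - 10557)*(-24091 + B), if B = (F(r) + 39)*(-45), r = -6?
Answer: -995948128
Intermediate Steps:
F(y) = 3*y/(5 + y) (F(y) = (y + 2*y)/(5 + y) = (3*y)/(5 + y) = 3*y/(5 + y))
B = -2565 (B = (3*(-6)/(5 - 6) + 39)*(-45) = (3*(-6)/(-1) + 39)*(-45) = (3*(-6)*(-1) + 39)*(-45) = (18 + 39)*(-45) = 57*(-45) = -2565)
(47920 - 10557)*(-24091 + B) = (47920 - 10557)*(-24091 - 2565) = 37363*(-26656) = -995948128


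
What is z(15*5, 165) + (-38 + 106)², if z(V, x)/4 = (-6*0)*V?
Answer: 4624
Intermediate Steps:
z(V, x) = 0 (z(V, x) = 4*((-6*0)*V) = 4*(0*V) = 4*0 = 0)
z(15*5, 165) + (-38 + 106)² = 0 + (-38 + 106)² = 0 + 68² = 0 + 4624 = 4624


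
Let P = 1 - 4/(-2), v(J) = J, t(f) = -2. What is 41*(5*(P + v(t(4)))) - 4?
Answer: 201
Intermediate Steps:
P = 3 (P = 1 - 4*(-1)/2 = 1 - 1*(-2) = 1 + 2 = 3)
41*(5*(P + v(t(4)))) - 4 = 41*(5*(3 - 2)) - 4 = 41*(5*1) - 4 = 41*5 - 4 = 205 - 4 = 201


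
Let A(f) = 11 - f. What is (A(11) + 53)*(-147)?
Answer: -7791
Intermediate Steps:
(A(11) + 53)*(-147) = ((11 - 1*11) + 53)*(-147) = ((11 - 11) + 53)*(-147) = (0 + 53)*(-147) = 53*(-147) = -7791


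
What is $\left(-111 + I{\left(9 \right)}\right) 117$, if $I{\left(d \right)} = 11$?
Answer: $-11700$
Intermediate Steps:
$\left(-111 + I{\left(9 \right)}\right) 117 = \left(-111 + 11\right) 117 = \left(-100\right) 117 = -11700$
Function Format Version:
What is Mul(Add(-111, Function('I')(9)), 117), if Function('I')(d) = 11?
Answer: -11700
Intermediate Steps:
Mul(Add(-111, Function('I')(9)), 117) = Mul(Add(-111, 11), 117) = Mul(-100, 117) = -11700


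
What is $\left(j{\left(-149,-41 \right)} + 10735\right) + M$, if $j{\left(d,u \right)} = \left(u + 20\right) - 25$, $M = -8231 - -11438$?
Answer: $13896$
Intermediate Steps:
$M = 3207$ ($M = -8231 + 11438 = 3207$)
$j{\left(d,u \right)} = -5 + u$ ($j{\left(d,u \right)} = \left(20 + u\right) - 25 = -5 + u$)
$\left(j{\left(-149,-41 \right)} + 10735\right) + M = \left(\left(-5 - 41\right) + 10735\right) + 3207 = \left(-46 + 10735\right) + 3207 = 10689 + 3207 = 13896$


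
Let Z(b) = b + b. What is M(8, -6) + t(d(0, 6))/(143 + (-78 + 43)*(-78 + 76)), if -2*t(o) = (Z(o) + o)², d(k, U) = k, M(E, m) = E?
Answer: 8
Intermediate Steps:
Z(b) = 2*b
t(o) = -9*o²/2 (t(o) = -(2*o + o)²/2 = -9*o²/2)
M(8, -6) + t(d(0, 6))/(143 + (-78 + 43)*(-78 + 76)) = 8 + (-9/2*0²)/(143 + (-78 + 43)*(-78 + 76)) = 8 + (-9/2*0)/(143 - 35*(-2)) = 8 + 0/(143 + 70) = 8 + 0/213 = 8 + (1/213)*0 = 8 + 0 = 8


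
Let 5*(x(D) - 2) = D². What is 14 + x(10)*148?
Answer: 3270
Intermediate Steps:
x(D) = 2 + D²/5
14 + x(10)*148 = 14 + (2 + (⅕)*10²)*148 = 14 + (2 + (⅕)*100)*148 = 14 + (2 + 20)*148 = 14 + 22*148 = 14 + 3256 = 3270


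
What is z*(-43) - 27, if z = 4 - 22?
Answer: 747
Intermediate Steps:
z = -18
z*(-43) - 27 = -18*(-43) - 27 = 774 - 27 = 747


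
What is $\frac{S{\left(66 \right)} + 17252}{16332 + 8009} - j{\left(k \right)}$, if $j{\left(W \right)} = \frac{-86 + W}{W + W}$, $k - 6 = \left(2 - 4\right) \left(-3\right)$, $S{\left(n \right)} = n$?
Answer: $\frac{1108433}{292092} \approx 3.7948$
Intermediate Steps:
$k = 12$ ($k = 6 + \left(2 - 4\right) \left(-3\right) = 6 - -6 = 6 + 6 = 12$)
$j{\left(W \right)} = \frac{-86 + W}{2 W}$
$\frac{S{\left(66 \right)} + 17252}{16332 + 8009} - j{\left(k \right)} = \frac{66 + 17252}{16332 + 8009} - \frac{-86 + 12}{2 \cdot 12} = \frac{17318}{24341} - \frac{1}{2} \cdot \frac{1}{12} \left(-74\right) = 17318 \cdot \frac{1}{24341} - - \frac{37}{12} = \frac{17318}{24341} + \frac{37}{12} = \frac{1108433}{292092}$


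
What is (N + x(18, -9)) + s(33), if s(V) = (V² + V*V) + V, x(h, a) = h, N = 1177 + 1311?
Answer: 4717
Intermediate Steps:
N = 2488
s(V) = V + 2*V² (s(V) = (V² + V²) + V = 2*V² + V = V + 2*V²)
(N + x(18, -9)) + s(33) = (2488 + 18) + 33*(1 + 2*33) = 2506 + 33*(1 + 66) = 2506 + 33*67 = 2506 + 2211 = 4717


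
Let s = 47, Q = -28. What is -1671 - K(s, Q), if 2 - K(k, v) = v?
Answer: -1701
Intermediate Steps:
K(k, v) = 2 - v
-1671 - K(s, Q) = -1671 - (2 - 1*(-28)) = -1671 - (2 + 28) = -1671 - 1*30 = -1671 - 30 = -1701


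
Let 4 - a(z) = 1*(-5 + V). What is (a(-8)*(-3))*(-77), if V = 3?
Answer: 1386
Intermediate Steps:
a(z) = 6 (a(z) = 4 - (-5 + 3) = 4 - (-2) = 4 - 1*(-2) = 4 + 2 = 6)
(a(-8)*(-3))*(-77) = (6*(-3))*(-77) = -18*(-77) = 1386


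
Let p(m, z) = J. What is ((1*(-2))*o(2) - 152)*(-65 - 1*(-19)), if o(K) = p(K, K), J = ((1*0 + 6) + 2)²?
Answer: 12880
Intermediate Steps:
J = 64 (J = ((0 + 6) + 2)² = (6 + 2)² = 8² = 64)
p(m, z) = 64
o(K) = 64
((1*(-2))*o(2) - 152)*(-65 - 1*(-19)) = ((1*(-2))*64 - 152)*(-65 - 1*(-19)) = (-2*64 - 152)*(-65 + 19) = (-128 - 152)*(-46) = -280*(-46) = 12880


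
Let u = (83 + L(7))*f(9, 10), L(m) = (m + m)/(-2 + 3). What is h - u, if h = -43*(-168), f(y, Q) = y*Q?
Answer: -1506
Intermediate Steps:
f(y, Q) = Q*y
L(m) = 2*m (L(m) = (2*m)/1 = (2*m)*1 = 2*m)
u = 8730 (u = (83 + 2*7)*(10*9) = (83 + 14)*90 = 97*90 = 8730)
h = 7224
h - u = 7224 - 1*8730 = 7224 - 8730 = -1506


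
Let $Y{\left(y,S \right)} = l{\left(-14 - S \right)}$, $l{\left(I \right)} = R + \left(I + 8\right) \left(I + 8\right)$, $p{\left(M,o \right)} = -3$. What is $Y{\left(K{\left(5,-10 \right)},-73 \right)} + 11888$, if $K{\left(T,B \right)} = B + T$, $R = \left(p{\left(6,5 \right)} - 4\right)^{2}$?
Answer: $16426$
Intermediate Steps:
$R = 49$ ($R = \left(-3 - 4\right)^{2} = \left(-7\right)^{2} = 49$)
$l{\left(I \right)} = 49 + \left(8 + I\right)^{2}$ ($l{\left(I \right)} = 49 + \left(I + 8\right) \left(I + 8\right) = 49 + \left(8 + I\right) \left(8 + I\right) = 49 + \left(8 + I\right)^{2}$)
$Y{\left(y,S \right)} = 49 + \left(-6 - S\right)^{2}$ ($Y{\left(y,S \right)} = 49 + \left(8 - \left(14 + S\right)\right)^{2} = 49 + \left(-6 - S\right)^{2}$)
$Y{\left(K{\left(5,-10 \right)},-73 \right)} + 11888 = \left(49 + \left(6 - 73\right)^{2}\right) + 11888 = \left(49 + \left(-67\right)^{2}\right) + 11888 = \left(49 + 4489\right) + 11888 = 4538 + 11888 = 16426$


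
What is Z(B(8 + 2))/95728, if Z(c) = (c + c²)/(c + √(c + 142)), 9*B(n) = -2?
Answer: -1/353236320 - √319/117745440 ≈ -1.5452e-7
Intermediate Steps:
B(n) = -2/9 (B(n) = (⅑)*(-2) = -2/9)
Z(c) = (c + c²)/(c + √(142 + c))
Z(B(8 + 2))/95728 = -2*(1 - 2/9)/(9*(-2/9 + √(142 - 2/9)))/95728 = -2/9*7/9/(-2/9 + √(1276/9))*(1/95728) = -2/9*7/9/(-2/9 + 2*√319/3)*(1/95728) = -14/(81*(-2/9 + 2*√319/3))*(1/95728) = -7/(3876984*(-2/9 + 2*√319/3))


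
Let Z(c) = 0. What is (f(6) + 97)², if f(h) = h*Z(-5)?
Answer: 9409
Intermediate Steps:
f(h) = 0 (f(h) = h*0 = 0)
(f(6) + 97)² = (0 + 97)² = 97² = 9409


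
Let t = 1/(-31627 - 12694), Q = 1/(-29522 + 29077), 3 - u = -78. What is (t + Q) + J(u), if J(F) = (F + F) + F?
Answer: 4792606569/19722845 ≈ 243.00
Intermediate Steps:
u = 81 (u = 3 - 1*(-78) = 3 + 78 = 81)
J(F) = 3*F (J(F) = 2*F + F = 3*F)
Q = -1/445 (Q = 1/(-445) = -1/445 ≈ -0.0022472)
t = -1/44321 (t = 1/(-44321) = -1/44321 ≈ -2.2563e-5)
(t + Q) + J(u) = (-1/44321 - 1/445) + 3*81 = -44766/19722845 + 243 = 4792606569/19722845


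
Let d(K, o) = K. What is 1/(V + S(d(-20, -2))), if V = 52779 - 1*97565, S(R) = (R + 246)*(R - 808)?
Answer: -1/231914 ≈ -4.3119e-6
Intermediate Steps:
S(R) = (-808 + R)*(246 + R) (S(R) = (246 + R)*(-808 + R) = (-808 + R)*(246 + R))
V = -44786 (V = 52779 - 97565 = -44786)
1/(V + S(d(-20, -2))) = 1/(-44786 + (-198768 + (-20)² - 562*(-20))) = 1/(-44786 + (-198768 + 400 + 11240)) = 1/(-44786 - 187128) = 1/(-231914) = -1/231914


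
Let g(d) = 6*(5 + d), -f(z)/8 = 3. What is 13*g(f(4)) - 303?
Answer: -1785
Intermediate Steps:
f(z) = -24 (f(z) = -8*3 = -24)
g(d) = 30 + 6*d
13*g(f(4)) - 303 = 13*(30 + 6*(-24)) - 303 = 13*(30 - 144) - 303 = 13*(-114) - 303 = -1482 - 303 = -1785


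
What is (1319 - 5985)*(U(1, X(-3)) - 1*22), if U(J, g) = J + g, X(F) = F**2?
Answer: 55992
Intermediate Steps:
(1319 - 5985)*(U(1, X(-3)) - 1*22) = (1319 - 5985)*((1 + (-3)**2) - 1*22) = -4666*((1 + 9) - 22) = -4666*(10 - 22) = -4666*(-12) = 55992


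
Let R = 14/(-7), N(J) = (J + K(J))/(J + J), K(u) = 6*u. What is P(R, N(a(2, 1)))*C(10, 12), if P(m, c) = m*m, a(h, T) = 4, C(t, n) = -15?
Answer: -60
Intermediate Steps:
N(J) = 7/2 (N(J) = (J + 6*J)/(J + J) = (7*J)/((2*J)) = (7*J)*(1/(2*J)) = 7/2)
R = -2 (R = 14*(-⅐) = -2)
P(m, c) = m²
P(R, N(a(2, 1)))*C(10, 12) = (-2)²*(-15) = 4*(-15) = -60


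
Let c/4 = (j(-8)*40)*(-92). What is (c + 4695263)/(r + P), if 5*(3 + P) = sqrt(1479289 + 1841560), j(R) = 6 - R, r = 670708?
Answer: 10753276728625/1606589514968 - 22445915*sqrt(3320849)/11246126604776 ≈ 6.6896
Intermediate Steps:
P = -3 + sqrt(3320849)/5 (P = -3 + sqrt(1479289 + 1841560)/5 = -3 + sqrt(3320849)/5 ≈ 361.46)
c = -206080 (c = 4*(((6 - 1*(-8))*40)*(-92)) = 4*(((6 + 8)*40)*(-92)) = 4*((14*40)*(-92)) = 4*(560*(-92)) = 4*(-51520) = -206080)
(c + 4695263)/(r + P) = (-206080 + 4695263)/(670708 + (-3 + sqrt(3320849)/5)) = 4489183/(670705 + sqrt(3320849)/5)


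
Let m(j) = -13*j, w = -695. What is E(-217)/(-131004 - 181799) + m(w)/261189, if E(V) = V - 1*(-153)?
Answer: 2842891201/81700702767 ≈ 0.034796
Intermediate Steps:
E(V) = 153 + V (E(V) = V + 153 = 153 + V)
E(-217)/(-131004 - 181799) + m(w)/261189 = (153 - 217)/(-131004 - 181799) - 13*(-695)/261189 = -64/(-312803) + 9035*(1/261189) = -64*(-1/312803) + 9035/261189 = 64/312803 + 9035/261189 = 2842891201/81700702767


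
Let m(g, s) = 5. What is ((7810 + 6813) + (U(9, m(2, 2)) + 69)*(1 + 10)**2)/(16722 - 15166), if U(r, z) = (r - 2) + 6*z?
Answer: 27449/1556 ≈ 17.641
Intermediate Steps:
U(r, z) = -2 + r + 6*z (U(r, z) = (-2 + r) + 6*z = -2 + r + 6*z)
((7810 + 6813) + (U(9, m(2, 2)) + 69)*(1 + 10)**2)/(16722 - 15166) = ((7810 + 6813) + ((-2 + 9 + 6*5) + 69)*(1 + 10)**2)/(16722 - 15166) = (14623 + ((-2 + 9 + 30) + 69)*11**2)/1556 = (14623 + (37 + 69)*121)*(1/1556) = (14623 + 106*121)*(1/1556) = (14623 + 12826)*(1/1556) = 27449*(1/1556) = 27449/1556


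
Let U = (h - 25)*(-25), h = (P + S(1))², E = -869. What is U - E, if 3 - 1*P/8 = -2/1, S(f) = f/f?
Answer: -40531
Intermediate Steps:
S(f) = 1
P = 40 (P = 24 - (-16)/1 = 24 - (-16) = 24 - 8*(-2) = 24 + 16 = 40)
h = 1681 (h = (40 + 1)² = 41² = 1681)
U = -41400 (U = (1681 - 25)*(-25) = 1656*(-25) = -41400)
U - E = -41400 - 1*(-869) = -41400 + 869 = -40531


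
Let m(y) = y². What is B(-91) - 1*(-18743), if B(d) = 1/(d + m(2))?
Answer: 1630640/87 ≈ 18743.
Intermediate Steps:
B(d) = 1/(4 + d) (B(d) = 1/(d + 2²) = 1/(d + 4) = 1/(4 + d))
B(-91) - 1*(-18743) = 1/(4 - 91) - 1*(-18743) = 1/(-87) + 18743 = -1/87 + 18743 = 1630640/87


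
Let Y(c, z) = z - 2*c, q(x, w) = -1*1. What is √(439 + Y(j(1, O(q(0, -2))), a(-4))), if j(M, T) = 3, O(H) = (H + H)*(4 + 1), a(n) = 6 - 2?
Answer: √437 ≈ 20.905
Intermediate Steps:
q(x, w) = -1
a(n) = 4
O(H) = 10*H (O(H) = (2*H)*5 = 10*H)
√(439 + Y(j(1, O(q(0, -2))), a(-4))) = √(439 + (4 - 2*3)) = √(439 + (4 - 6)) = √(439 - 2) = √437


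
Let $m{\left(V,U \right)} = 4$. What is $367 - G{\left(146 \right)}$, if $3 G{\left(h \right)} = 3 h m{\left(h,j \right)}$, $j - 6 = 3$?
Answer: $-217$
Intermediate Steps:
$j = 9$ ($j = 6 + 3 = 9$)
$G{\left(h \right)} = 4 h$ ($G{\left(h \right)} = \frac{3 h 4}{3} = \frac{12 h}{3} = 4 h$)
$367 - G{\left(146 \right)} = 367 - 4 \cdot 146 = 367 - 584 = -217$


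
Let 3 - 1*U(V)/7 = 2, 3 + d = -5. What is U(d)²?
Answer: 49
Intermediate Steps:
d = -8 (d = -3 - 5 = -8)
U(V) = 7 (U(V) = 21 - 7*2 = 21 - 14 = 7)
U(d)² = 7² = 49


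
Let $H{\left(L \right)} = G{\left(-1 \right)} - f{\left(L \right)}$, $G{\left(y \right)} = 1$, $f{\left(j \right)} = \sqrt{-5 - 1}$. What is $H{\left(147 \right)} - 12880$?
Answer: $-12879 - i \sqrt{6} \approx -12879.0 - 2.4495 i$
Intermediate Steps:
$f{\left(j \right)} = i \sqrt{6}$ ($f{\left(j \right)} = \sqrt{-6} = i \sqrt{6}$)
$H{\left(L \right)} = 1 - i \sqrt{6}$
$H{\left(147 \right)} - 12880 = \left(1 - i \sqrt{6}\right) - 12880 = -12879 - i \sqrt{6}$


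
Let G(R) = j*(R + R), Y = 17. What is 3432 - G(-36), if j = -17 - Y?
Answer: 984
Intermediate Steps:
j = -34 (j = -17 - 1*17 = -17 - 17 = -34)
G(R) = -68*R (G(R) = -34*(R + R) = -68*R)
3432 - G(-36) = 3432 - (-68)*(-36) = 3432 - 1*2448 = 3432 - 2448 = 984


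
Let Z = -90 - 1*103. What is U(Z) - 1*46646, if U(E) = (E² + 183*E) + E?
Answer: -44909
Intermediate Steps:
Z = -193 (Z = -90 - 103 = -193)
U(E) = E² + 184*E
U(Z) - 1*46646 = -193*(184 - 193) - 1*46646 = -193*(-9) - 46646 = 1737 - 46646 = -44909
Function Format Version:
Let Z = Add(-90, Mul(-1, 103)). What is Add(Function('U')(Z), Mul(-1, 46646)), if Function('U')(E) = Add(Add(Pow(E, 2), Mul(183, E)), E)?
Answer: -44909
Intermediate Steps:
Z = -193 (Z = Add(-90, -103) = -193)
Function('U')(E) = Add(Pow(E, 2), Mul(184, E))
Add(Function('U')(Z), Mul(-1, 46646)) = Add(Mul(-193, Add(184, -193)), Mul(-1, 46646)) = Add(Mul(-193, -9), -46646) = Add(1737, -46646) = -44909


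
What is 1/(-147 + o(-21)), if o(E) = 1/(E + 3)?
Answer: -18/2647 ≈ -0.0068002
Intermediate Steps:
o(E) = 1/(3 + E)
1/(-147 + o(-21)) = 1/(-147 + 1/(3 - 21)) = 1/(-147 + 1/(-18)) = 1/(-147 - 1/18) = 1/(-2647/18) = -18/2647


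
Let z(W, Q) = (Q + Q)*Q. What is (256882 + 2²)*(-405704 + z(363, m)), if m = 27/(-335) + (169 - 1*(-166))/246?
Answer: -176948159049489978773/1697852025 ≈ -1.0422e+11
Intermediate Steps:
m = 105583/82410 (m = 27*(-1/335) + (169 + 166)*(1/246) = -27/335 + 335*(1/246) = -27/335 + 335/246 = 105583/82410 ≈ 1.2812)
z(W, Q) = 2*Q² (z(W, Q) = (2*Q)*Q = 2*Q²)
(256882 + 2²)*(-405704 + z(363, m)) = (256882 + 2²)*(-405704 + 2*(105583/82410)²) = (256882 + 4)*(-405704 + 2*(11147769889/6791408100)) = 256886*(-405704 + 11147769889/3395704050) = 256886*(-1377639568131311/3395704050) = -176948159049489978773/1697852025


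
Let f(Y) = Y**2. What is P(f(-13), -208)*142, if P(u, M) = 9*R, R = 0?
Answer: 0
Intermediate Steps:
P(u, M) = 0 (P(u, M) = 9*0 = 0)
P(f(-13), -208)*142 = 0*142 = 0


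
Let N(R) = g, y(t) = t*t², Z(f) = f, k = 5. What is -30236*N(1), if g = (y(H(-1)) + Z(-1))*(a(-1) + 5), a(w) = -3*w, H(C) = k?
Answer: -29994112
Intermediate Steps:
H(C) = 5
y(t) = t³
g = 992 (g = (5³ - 1)*(-3*(-1) + 5) = (125 - 1)*(3 + 5) = 124*8 = 992)
N(R) = 992
-30236*N(1) = -30236*992 = -29994112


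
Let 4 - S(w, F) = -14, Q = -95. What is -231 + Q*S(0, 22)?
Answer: -1941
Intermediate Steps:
S(w, F) = 18 (S(w, F) = 4 - 1*(-14) = 4 + 14 = 18)
-231 + Q*S(0, 22) = -231 - 95*18 = -231 - 1710 = -1941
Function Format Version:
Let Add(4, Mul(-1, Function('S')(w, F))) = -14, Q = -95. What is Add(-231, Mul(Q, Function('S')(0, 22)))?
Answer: -1941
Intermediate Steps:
Function('S')(w, F) = 18 (Function('S')(w, F) = Add(4, Mul(-1, -14)) = Add(4, 14) = 18)
Add(-231, Mul(Q, Function('S')(0, 22))) = Add(-231, Mul(-95, 18)) = Add(-231, -1710) = -1941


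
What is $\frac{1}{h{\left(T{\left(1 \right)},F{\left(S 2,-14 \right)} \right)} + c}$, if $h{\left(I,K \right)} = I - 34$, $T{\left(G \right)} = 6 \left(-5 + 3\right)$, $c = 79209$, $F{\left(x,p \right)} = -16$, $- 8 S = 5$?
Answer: $\frac{1}{79163} \approx 1.2632 \cdot 10^{-5}$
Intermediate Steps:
$S = - \frac{5}{8}$ ($S = \left(- \frac{1}{8}\right) 5 = - \frac{5}{8} \approx -0.625$)
$T{\left(G \right)} = -12$ ($T{\left(G \right)} = 6 \left(-2\right) = -12$)
$h{\left(I,K \right)} = -34 + I$
$\frac{1}{h{\left(T{\left(1 \right)},F{\left(S 2,-14 \right)} \right)} + c} = \frac{1}{\left(-34 - 12\right) + 79209} = \frac{1}{-46 + 79209} = \frac{1}{79163}$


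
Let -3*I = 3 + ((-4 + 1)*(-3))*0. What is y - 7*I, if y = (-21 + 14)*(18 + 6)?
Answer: -161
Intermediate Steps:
y = -168 (y = -7*24 = -168)
I = -1 (I = -(3 + ((-4 + 1)*(-3))*0)/3 = -(3 - 3*(-3)*0)/3 = -(3 + 9*0)/3 = -(3 + 0)/3 = -⅓*3 = -1)
y - 7*I = -168 - 7*(-1) = -168 + 7 = -161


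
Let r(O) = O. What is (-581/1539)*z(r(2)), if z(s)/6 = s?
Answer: -2324/513 ≈ -4.5302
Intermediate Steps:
z(s) = 6*s
(-581/1539)*z(r(2)) = (-581/1539)*(6*2) = -581*1/1539*12 = -581/1539*12 = -2324/513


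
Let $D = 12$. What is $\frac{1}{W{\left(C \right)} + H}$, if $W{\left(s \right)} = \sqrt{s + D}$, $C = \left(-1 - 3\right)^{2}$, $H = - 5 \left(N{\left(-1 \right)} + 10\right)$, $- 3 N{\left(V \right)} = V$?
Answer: $- \frac{465}{23773} - \frac{18 \sqrt{7}}{23773} \approx -0.021563$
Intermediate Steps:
$N{\left(V \right)} = - \frac{V}{3}$
$H = - \frac{155}{3}$ ($H = - 5 \left(\left(- \frac{1}{3}\right) \left(-1\right) + 10\right) = - 5 \left(\frac{1}{3} + 10\right) = \left(-5\right) \frac{31}{3} = - \frac{155}{3} \approx -51.667$)
$C = 16$ ($C = \left(-4\right)^{2} = 16$)
$W{\left(s \right)} = \sqrt{12 + s}$ ($W{\left(s \right)} = \sqrt{s + 12} = \sqrt{12 + s}$)
$\frac{1}{W{\left(C \right)} + H} = \frac{1}{\sqrt{12 + 16} - \frac{155}{3}} = \frac{1}{\sqrt{28} - \frac{155}{3}} = \frac{1}{2 \sqrt{7} - \frac{155}{3}} = \frac{1}{- \frac{155}{3} + 2 \sqrt{7}}$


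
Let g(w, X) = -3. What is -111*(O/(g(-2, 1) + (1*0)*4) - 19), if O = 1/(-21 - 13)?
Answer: 71669/34 ≈ 2107.9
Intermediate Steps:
O = -1/34 (O = 1/(-34) = -1/34 ≈ -0.029412)
-111*(O/(g(-2, 1) + (1*0)*4) - 19) = -111*(-1/34/(-3 + (1*0)*4) - 19) = -111*(-1/34/(-3 + 0*4) - 19) = -111*(-1/34/(-3 + 0) - 19) = -111*(-1/34/(-3) - 19) = -111*(-⅓*(-1/34) - 19) = -111*(1/102 - 19) = -111*(-1937/102) = 71669/34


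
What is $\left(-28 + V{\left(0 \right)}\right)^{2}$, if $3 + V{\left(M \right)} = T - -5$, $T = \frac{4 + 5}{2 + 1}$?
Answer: $529$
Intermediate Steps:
$T = 3$ ($T = \frac{9}{3} = 9 \cdot \frac{1}{3} = 3$)
$V{\left(M \right)} = 5$ ($V{\left(M \right)} = -3 + \left(3 - -5\right) = -3 + \left(3 + 5\right) = -3 + 8 = 5$)
$\left(-28 + V{\left(0 \right)}\right)^{2} = \left(-28 + 5\right)^{2} = \left(-23\right)^{2} = 529$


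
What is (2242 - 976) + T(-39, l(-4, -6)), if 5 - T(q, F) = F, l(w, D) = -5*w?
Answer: 1251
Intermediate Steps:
T(q, F) = 5 - F
(2242 - 976) + T(-39, l(-4, -6)) = (2242 - 976) + (5 - (-5)*(-4)) = 1266 + (5 - 1*20) = 1266 + (5 - 20) = 1266 - 15 = 1251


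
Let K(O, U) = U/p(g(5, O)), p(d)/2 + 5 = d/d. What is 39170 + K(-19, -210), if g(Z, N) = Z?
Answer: 156785/4 ≈ 39196.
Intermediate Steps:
p(d) = -8 (p(d) = -10 + 2*(d/d) = -10 + 2*1 = -10 + 2 = -8)
K(O, U) = -U/8 (K(O, U) = U/(-8) = U*(-1/8) = -U/8)
39170 + K(-19, -210) = 39170 - 1/8*(-210) = 39170 + 105/4 = 156785/4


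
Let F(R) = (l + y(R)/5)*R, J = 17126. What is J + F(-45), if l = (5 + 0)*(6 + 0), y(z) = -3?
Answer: 15803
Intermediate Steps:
l = 30 (l = 5*6 = 30)
F(R) = 147*R/5 (F(R) = (30 - 3/5)*R = (30 - 3*⅕)*R = (30 - ⅗)*R = 147*R/5)
J + F(-45) = 17126 + (147/5)*(-45) = 17126 - 1323 = 15803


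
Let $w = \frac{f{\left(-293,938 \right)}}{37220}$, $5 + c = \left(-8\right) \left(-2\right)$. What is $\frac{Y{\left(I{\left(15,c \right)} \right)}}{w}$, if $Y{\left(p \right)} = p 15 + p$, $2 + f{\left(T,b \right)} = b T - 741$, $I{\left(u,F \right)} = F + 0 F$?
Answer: $- \frac{6550720}{275577} \approx -23.771$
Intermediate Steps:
$c = 11$ ($c = -5 - -16 = -5 + 16 = 11$)
$I{\left(u,F \right)} = F$ ($I{\left(u,F \right)} = F + 0 = F$)
$f{\left(T,b \right)} = -743 + T b$ ($f{\left(T,b \right)} = -2 + \left(b T - 741\right) = -2 + \left(T b - 741\right) = -2 + \left(-741 + T b\right) = -743 + T b$)
$Y{\left(p \right)} = 16 p$ ($Y{\left(p \right)} = 15 p + p = 16 p$)
$w = - \frac{275577}{37220}$ ($w = \frac{-743 - 274834}{37220} = \left(-743 - 274834\right) \frac{1}{37220} = \left(-275577\right) \frac{1}{37220} = - \frac{275577}{37220} \approx -7.404$)
$\frac{Y{\left(I{\left(15,c \right)} \right)}}{w} = \frac{16 \cdot 11}{- \frac{275577}{37220}} = 176 \left(- \frac{37220}{275577}\right) = - \frac{6550720}{275577}$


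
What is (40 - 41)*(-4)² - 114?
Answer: -130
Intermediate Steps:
(40 - 41)*(-4)² - 114 = -1*16 - 114 = -16 - 114 = -130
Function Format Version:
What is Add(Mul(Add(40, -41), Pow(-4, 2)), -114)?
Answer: -130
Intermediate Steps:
Add(Mul(Add(40, -41), Pow(-4, 2)), -114) = Add(Mul(-1, 16), -114) = Add(-16, -114) = -130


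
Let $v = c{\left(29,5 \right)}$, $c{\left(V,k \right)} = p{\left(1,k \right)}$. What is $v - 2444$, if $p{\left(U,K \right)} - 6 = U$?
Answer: $-2437$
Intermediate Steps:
$p{\left(U,K \right)} = 6 + U$
$c{\left(V,k \right)} = 7$ ($c{\left(V,k \right)} = 6 + 1 = 7$)
$v = 7$
$v - 2444 = 7 - 2444 = -2437$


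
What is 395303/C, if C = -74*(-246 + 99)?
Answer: 395303/10878 ≈ 36.340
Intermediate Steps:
C = 10878 (C = -74*(-147) = 10878)
395303/C = 395303/10878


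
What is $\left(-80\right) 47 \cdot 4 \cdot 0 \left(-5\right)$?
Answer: $0$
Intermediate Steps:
$\left(-80\right) 47 \cdot 4 \cdot 0 \left(-5\right) = - 3760 \cdot 0 \left(-5\right) = \left(-3760\right) 0 = 0$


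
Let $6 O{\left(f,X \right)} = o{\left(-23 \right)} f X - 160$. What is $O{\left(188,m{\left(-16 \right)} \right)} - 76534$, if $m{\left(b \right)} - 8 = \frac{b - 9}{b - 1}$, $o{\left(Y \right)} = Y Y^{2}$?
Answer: $- \frac{188039972}{51} \approx -3.6871 \cdot 10^{6}$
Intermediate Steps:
$o{\left(Y \right)} = Y^{3}$
$m{\left(b \right)} = 8 + \frac{-9 + b}{-1 + b}$ ($m{\left(b \right)} = 8 + \frac{b - 9}{b - 1} = 8 + \frac{-9 + b}{-1 + b}$)
$O{\left(f,X \right)} = - \frac{80}{3} - \frac{12167 X f}{6}$ ($O{\left(f,X \right)} = \frac{\left(-23\right)^{3} f X - 160}{6} = \frac{- 12167 f X - 160}{6} = \frac{- 12167 X f - 160}{6} = \frac{-160 - 12167 X f}{6} = - \frac{80}{3} - \frac{12167 X f}{6}$)
$O{\left(188,m{\left(-16 \right)} \right)} - 76534 = \left(- \frac{80}{3} - \frac{12167}{6} \frac{-17 + 9 \left(-16\right)}{-1 - 16} \cdot 188\right) - 76534 = \left(- \frac{80}{3} - \frac{12167}{6} \frac{-17 - 144}{-17} \cdot 188\right) - 76534 = \left(- \frac{80}{3} - \frac{12167}{6} \left(\left(- \frac{1}{17}\right) \left(-161\right)\right) 188\right) - 76534 = \left(- \frac{80}{3} - \frac{1958887}{102} \cdot 188\right) - 76534 = \left(- \frac{80}{3} - \frac{184135378}{51}\right) - 76534 = - \frac{184136738}{51} - 76534 = - \frac{188039972}{51}$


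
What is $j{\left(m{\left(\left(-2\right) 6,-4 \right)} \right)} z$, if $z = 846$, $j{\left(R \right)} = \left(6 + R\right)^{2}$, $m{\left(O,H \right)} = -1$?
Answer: $21150$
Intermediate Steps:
$j{\left(m{\left(\left(-2\right) 6,-4 \right)} \right)} z = \left(6 - 1\right)^{2} \cdot 846 = 5^{2} \cdot 846 = 25 \cdot 846 = 21150$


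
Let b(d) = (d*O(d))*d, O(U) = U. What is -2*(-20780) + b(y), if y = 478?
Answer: 109256912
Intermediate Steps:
b(d) = d**3 (b(d) = (d*d)*d = d**2*d = d**3)
-2*(-20780) + b(y) = -2*(-20780) + 478**3 = 41560 + 109215352 = 109256912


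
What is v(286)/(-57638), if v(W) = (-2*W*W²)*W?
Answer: 6690585616/28819 ≈ 2.3216e+5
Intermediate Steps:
v(W) = -2*W⁴ (v(W) = (-2*W³)*W = -2*W⁴)
v(286)/(-57638) = -2*286⁴/(-57638) = -2*6690585616*(-1/57638) = -13381171232*(-1/57638) = 6690585616/28819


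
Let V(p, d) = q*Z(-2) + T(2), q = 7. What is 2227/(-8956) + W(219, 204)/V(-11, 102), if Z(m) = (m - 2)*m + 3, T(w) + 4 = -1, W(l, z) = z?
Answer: 69445/26868 ≈ 2.5847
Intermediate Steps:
T(w) = -5 (T(w) = -4 - 1 = -5)
Z(m) = 3 + m*(-2 + m) (Z(m) = (-2 + m)*m + 3 = m*(-2 + m) + 3 = 3 + m*(-2 + m))
V(p, d) = 72 (V(p, d) = 7*(3 + (-2)² - 2*(-2)) - 5 = 7*(3 + 4 + 4) - 5 = 7*11 - 5 = 77 - 5 = 72)
2227/(-8956) + W(219, 204)/V(-11, 102) = 2227/(-8956) + 204/72 = 2227*(-1/8956) + 204*(1/72) = -2227/8956 + 17/6 = 69445/26868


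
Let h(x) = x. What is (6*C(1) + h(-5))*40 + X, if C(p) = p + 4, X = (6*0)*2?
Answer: 1000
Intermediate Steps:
X = 0 (X = 0*2 = 0)
C(p) = 4 + p
(6*C(1) + h(-5))*40 + X = (6*(4 + 1) - 5)*40 + 0 = (6*5 - 5)*40 + 0 = (30 - 5)*40 + 0 = 25*40 + 0 = 1000 + 0 = 1000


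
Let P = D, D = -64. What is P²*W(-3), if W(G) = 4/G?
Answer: -16384/3 ≈ -5461.3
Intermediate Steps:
P = -64
P²*W(-3) = (-64)²*(4/(-3)) = 4096*(4*(-⅓)) = 4096*(-4/3) = -16384/3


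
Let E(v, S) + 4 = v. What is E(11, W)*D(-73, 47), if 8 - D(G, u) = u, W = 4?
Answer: -273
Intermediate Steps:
D(G, u) = 8 - u
E(v, S) = -4 + v
E(11, W)*D(-73, 47) = (-4 + 11)*(8 - 1*47) = 7*(8 - 47) = 7*(-39) = -273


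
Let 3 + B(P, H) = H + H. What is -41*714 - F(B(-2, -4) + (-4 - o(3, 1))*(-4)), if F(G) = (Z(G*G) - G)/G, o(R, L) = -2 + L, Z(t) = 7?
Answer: -29280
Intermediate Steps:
B(P, H) = -3 + 2*H (B(P, H) = -3 + (H + H) = -3 + 2*H)
F(G) = (7 - G)/G
-41*714 - F(B(-2, -4) + (-4 - o(3, 1))*(-4)) = -41*714 - (7 - ((-3 + 2*(-4)) + (-4 - (-2 + 1))*(-4)))/((-3 + 2*(-4)) + (-4 - (-2 + 1))*(-4)) = -29274 - (7 - ((-3 - 8) + (-4 - 1*(-1))*(-4)))/((-3 - 8) + (-4 - 1*(-1))*(-4)) = -29274 - (7 - (-11 + (-4 + 1)*(-4)))/(-11 + (-4 + 1)*(-4)) = -29274 - (7 - (-11 - 3*(-4)))/(-11 - 3*(-4)) = -29274 - (7 - (-11 + 12))/(-11 + 12) = -29274 - (7 - 1*1)/1 = -29274 - (7 - 1) = -29274 - 6 = -29280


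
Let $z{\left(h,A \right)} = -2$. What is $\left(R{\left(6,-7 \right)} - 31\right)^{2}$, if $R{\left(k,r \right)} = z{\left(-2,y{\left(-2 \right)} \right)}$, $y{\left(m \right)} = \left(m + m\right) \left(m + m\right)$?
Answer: $1089$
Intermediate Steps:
$y{\left(m \right)} = 4 m^{2}$ ($y{\left(m \right)} = 2 m 2 m = 4 m^{2}$)
$R{\left(k,r \right)} = -2$
$\left(R{\left(6,-7 \right)} - 31\right)^{2} = \left(-2 - 31\right)^{2} = \left(-33\right)^{2} = 1089$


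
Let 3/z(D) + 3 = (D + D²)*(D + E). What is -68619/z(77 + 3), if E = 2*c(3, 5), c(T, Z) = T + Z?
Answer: -14228767221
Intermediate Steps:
E = 16 (E = 2*(3 + 5) = 2*8 = 16)
z(D) = 3/(-3 + (16 + D)*(D + D²)) (z(D) = 3/(-3 + (D + D²)*(D + 16)) = 3/(-3 + (D + D²)*(16 + D)) = 3/(-3 + (16 + D)*(D + D²)))
-68619/z(77 + 3) = -(-68619 + 22873*(77 + 3)³ + 365968*(77 + 3) + 388841*(77 + 3)²) = -68619/(3/(-3 + 80³ + 16*80 + 17*80²)) = -68619/(3/(-3 + 512000 + 1280 + 17*6400)) = -68619/(3/(-3 + 512000 + 1280 + 108800)) = -68619/(3/622077) = -68619/(3*(1/622077)) = -68619/1/207359 = -68619*207359 = -14228767221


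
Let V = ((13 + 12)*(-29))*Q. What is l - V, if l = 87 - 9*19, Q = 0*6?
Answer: -84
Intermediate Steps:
Q = 0
l = -84 (l = 87 - 171 = -84)
V = 0 (V = ((13 + 12)*(-29))*0 = (25*(-29))*0 = -725*0 = 0)
l - V = -84 - 1*0 = -84 + 0 = -84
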